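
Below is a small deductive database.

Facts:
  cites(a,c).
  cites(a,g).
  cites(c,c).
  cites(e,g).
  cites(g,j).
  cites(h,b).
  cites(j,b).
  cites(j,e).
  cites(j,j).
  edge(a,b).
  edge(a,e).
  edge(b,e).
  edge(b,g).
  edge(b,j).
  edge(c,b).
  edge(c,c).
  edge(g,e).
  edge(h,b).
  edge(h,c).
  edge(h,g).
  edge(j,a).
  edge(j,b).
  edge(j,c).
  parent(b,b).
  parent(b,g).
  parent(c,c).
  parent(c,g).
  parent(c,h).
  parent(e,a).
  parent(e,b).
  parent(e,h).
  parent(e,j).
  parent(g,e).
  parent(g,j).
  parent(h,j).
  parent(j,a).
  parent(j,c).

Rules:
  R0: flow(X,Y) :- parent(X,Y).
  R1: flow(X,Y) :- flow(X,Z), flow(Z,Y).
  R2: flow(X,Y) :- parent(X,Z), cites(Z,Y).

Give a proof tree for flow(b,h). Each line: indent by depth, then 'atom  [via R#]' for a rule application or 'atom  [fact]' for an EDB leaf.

round 1: derive flow(b,b) via R0 from parent(b,b)
round 1: derive flow(b,g) via R0 from parent(b,g)
round 1: derive flow(c,c) via R0 from parent(c,c)
round 1: derive flow(c,g) via R0 from parent(c,g)
round 1: derive flow(c,h) via R0 from parent(c,h)
round 1: derive flow(e,a) via R0 from parent(e,a)
round 1: derive flow(e,b) via R0 from parent(e,b)
round 1: derive flow(e,h) via R0 from parent(e,h)
round 1: derive flow(e,j) via R0 from parent(e,j)
round 1: derive flow(g,e) via R0 from parent(g,e)
round 1: derive flow(g,j) via R0 from parent(g,j)
round 1: derive flow(h,j) via R0 from parent(h,j)
round 1: derive flow(j,a) via R0 from parent(j,a)
round 1: derive flow(j,c) via R0 from parent(j,c)
round 1: derive flow(b,j) via R2 from parent(b,g), cites(g,j)
round 1: derive flow(c,b) via R2 from parent(c,h), cites(h,b)
round 1: derive flow(c,j) via R2 from parent(c,g), cites(g,j)
round 1: derive flow(e,c) via R2 from parent(e,a), cites(a,c)
round 1: derive flow(e,e) via R2 from parent(e,j), cites(j,e)
round 1: derive flow(e,g) via R2 from parent(e,a), cites(a,g)
round 1: derive flow(g,b) via R2 from parent(g,j), cites(j,b)
round 1: derive flow(g,g) via R2 from parent(g,e), cites(e,g)
round 1: derive flow(h,b) via R2 from parent(h,j), cites(j,b)
round 1: derive flow(h,e) via R2 from parent(h,j), cites(j,e)
round 1: derive flow(j,g) via R2 from parent(j,a), cites(a,g)
round 2: derive flow(b,a) via R1 from flow(b,j), flow(j,a)
round 2: derive flow(b,c) via R1 from flow(b,j), flow(j,c)
round 2: derive flow(b,e) via R1 from flow(b,g), flow(g,e)
round 2: derive flow(c,a) via R1 from flow(c,j), flow(j,a)
round 2: derive flow(c,e) via R1 from flow(c,g), flow(g,e)
round 2: derive flow(g,a) via R1 from flow(g,e), flow(e,a)
round 2: derive flow(g,c) via R1 from flow(g,e), flow(e,c)
round 2: derive flow(g,h) via R1 from flow(g,e), flow(e,h)
round 2: derive flow(h,a) via R1 from flow(h,e), flow(e,a)
round 2: derive flow(h,c) via R1 from flow(h,e), flow(e,c)
round 2: derive flow(h,g) via R1 from flow(h,b), flow(b,g)
round 2: derive flow(h,h) via R1 from flow(h,e), flow(e,h)
round 2: derive flow(j,b) via R1 from flow(j,c), flow(c,b)
round 2: derive flow(j,e) via R1 from flow(j,g), flow(g,e)
round 2: derive flow(j,h) via R1 from flow(j,c), flow(c,h)
round 2: derive flow(j,j) via R1 from flow(j,c), flow(c,j)
round 3: derive flow(b,h) via R1 from flow(b,c), flow(c,h)

flow(b,h)  [via R1]
  flow(b,c)  [via R1]
    flow(b,j)  [via R2]
      parent(b,g)  [fact]
      cites(g,j)  [fact]
    flow(j,c)  [via R0]
      parent(j,c)  [fact]
  flow(c,h)  [via R0]
    parent(c,h)  [fact]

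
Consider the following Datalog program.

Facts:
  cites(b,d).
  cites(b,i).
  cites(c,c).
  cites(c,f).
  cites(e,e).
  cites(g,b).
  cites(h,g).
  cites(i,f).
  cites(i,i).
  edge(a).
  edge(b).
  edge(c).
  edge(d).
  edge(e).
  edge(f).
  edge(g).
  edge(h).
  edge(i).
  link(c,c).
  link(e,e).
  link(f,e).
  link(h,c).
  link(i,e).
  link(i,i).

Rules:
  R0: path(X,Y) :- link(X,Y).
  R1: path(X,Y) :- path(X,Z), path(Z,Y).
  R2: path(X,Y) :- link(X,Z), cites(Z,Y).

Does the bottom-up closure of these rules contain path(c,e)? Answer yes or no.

round 1: derive path(c,c) via R0 from link(c,c)
round 1: derive path(e,e) via R0 from link(e,e)
round 1: derive path(f,e) via R0 from link(f,e)
round 1: derive path(h,c) via R0 from link(h,c)
round 1: derive path(i,e) via R0 from link(i,e)
round 1: derive path(i,i) via R0 from link(i,i)
round 1: derive path(c,f) via R2 from link(c,c), cites(c,f)
round 1: derive path(h,f) via R2 from link(h,c), cites(c,f)
round 1: derive path(i,f) via R2 from link(i,i), cites(i,f)
round 2: derive path(c,e) via R1 from path(c,f), path(f,e)
round 2: derive path(h,e) via R1 from path(h,f), path(f,e)

yes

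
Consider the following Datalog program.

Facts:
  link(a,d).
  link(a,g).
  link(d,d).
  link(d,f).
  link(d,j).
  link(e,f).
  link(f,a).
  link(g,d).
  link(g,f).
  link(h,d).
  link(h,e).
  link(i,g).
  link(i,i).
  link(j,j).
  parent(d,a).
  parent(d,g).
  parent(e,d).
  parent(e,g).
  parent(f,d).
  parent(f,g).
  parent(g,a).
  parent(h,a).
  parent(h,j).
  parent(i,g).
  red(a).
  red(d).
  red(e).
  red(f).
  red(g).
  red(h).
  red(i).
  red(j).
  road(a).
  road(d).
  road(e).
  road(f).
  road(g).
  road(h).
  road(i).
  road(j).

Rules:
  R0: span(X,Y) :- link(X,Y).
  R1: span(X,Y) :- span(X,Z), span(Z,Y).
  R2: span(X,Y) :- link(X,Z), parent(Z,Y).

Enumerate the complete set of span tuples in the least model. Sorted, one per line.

round 1: derive span(a,d) via R0 from link(a,d)
round 1: derive span(a,g) via R0 from link(a,g)
round 1: derive span(d,d) via R0 from link(d,d)
round 1: derive span(d,f) via R0 from link(d,f)
round 1: derive span(d,j) via R0 from link(d,j)
round 1: derive span(e,f) via R0 from link(e,f)
round 1: derive span(f,a) via R0 from link(f,a)
round 1: derive span(g,d) via R0 from link(g,d)
round 1: derive span(g,f) via R0 from link(g,f)
round 1: derive span(h,d) via R0 from link(h,d)
round 1: derive span(h,e) via R0 from link(h,e)
round 1: derive span(i,g) via R0 from link(i,g)
round 1: derive span(i,i) via R0 from link(i,i)
round 1: derive span(j,j) via R0 from link(j,j)
round 1: derive span(a,a) via R2 from link(a,d), parent(d,a)
round 1: derive span(d,a) via R2 from link(d,d), parent(d,a)
round 1: derive span(d,g) via R2 from link(d,d), parent(d,g)
round 1: derive span(e,d) via R2 from link(e,f), parent(f,d)
round 1: derive span(e,g) via R2 from link(e,f), parent(f,g)
round 1: derive span(g,a) via R2 from link(g,d), parent(d,a)
round 1: derive span(g,g) via R2 from link(g,d), parent(d,g)
round 1: derive span(h,a) via R2 from link(h,d), parent(d,a)
round 1: derive span(h,g) via R2 from link(h,d), parent(d,g)
round 1: derive span(i,a) via R2 from link(i,g), parent(g,a)
round 2: derive span(a,f) via R1 from span(a,d), span(d,f)
round 2: derive span(a,j) via R1 from span(a,d), span(d,j)
round 2: derive span(e,a) via R1 from span(e,d), span(d,a)
round 2: derive span(e,j) via R1 from span(e,d), span(d,j)
round 2: derive span(f,d) via R1 from span(f,a), span(a,d)
round 2: derive span(f,g) via R1 from span(f,a), span(a,g)
round 2: derive span(g,j) via R1 from span(g,d), span(d,j)
round 2: derive span(h,f) via R1 from span(h,d), span(d,f)
round 2: derive span(h,j) via R1 from span(h,d), span(d,j)
round 2: derive span(i,d) via R1 from span(i,a), span(a,d)
round 2: derive span(i,f) via R1 from span(i,g), span(g,f)
round 3: derive span(f,f) via R1 from span(f,a), span(a,f)
round 3: derive span(f,j) via R1 from span(f,a), span(a,j)
round 3: derive span(i,j) via R1 from span(i,a), span(a,j)

span(a,a)
span(a,d)
span(a,f)
span(a,g)
span(a,j)
span(d,a)
span(d,d)
span(d,f)
span(d,g)
span(d,j)
span(e,a)
span(e,d)
span(e,f)
span(e,g)
span(e,j)
span(f,a)
span(f,d)
span(f,f)
span(f,g)
span(f,j)
span(g,a)
span(g,d)
span(g,f)
span(g,g)
span(g,j)
span(h,a)
span(h,d)
span(h,e)
span(h,f)
span(h,g)
span(h,j)
span(i,a)
span(i,d)
span(i,f)
span(i,g)
span(i,i)
span(i,j)
span(j,j)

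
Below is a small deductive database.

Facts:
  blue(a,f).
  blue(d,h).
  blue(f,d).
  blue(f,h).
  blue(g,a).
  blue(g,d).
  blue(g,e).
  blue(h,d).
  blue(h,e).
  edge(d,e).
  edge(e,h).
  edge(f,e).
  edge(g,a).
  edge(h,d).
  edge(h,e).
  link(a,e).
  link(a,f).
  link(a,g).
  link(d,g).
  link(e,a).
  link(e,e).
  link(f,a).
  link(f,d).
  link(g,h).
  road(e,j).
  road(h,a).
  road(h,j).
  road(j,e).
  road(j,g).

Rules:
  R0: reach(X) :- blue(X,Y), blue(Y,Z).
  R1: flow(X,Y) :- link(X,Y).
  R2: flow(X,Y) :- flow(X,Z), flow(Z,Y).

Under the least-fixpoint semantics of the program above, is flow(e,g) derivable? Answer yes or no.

yes

round 1: derive flow(a,e) via R1 from link(a,e)
round 1: derive flow(a,f) via R1 from link(a,f)
round 1: derive flow(a,g) via R1 from link(a,g)
round 1: derive flow(d,g) via R1 from link(d,g)
round 1: derive flow(e,a) via R1 from link(e,a)
round 1: derive flow(e,e) via R1 from link(e,e)
round 1: derive flow(f,a) via R1 from link(f,a)
round 1: derive flow(f,d) via R1 from link(f,d)
round 1: derive flow(g,h) via R1 from link(g,h)
round 2: derive flow(a,a) via R2 from flow(a,e), flow(e,a)
round 2: derive flow(a,d) via R2 from flow(a,f), flow(f,d)
round 2: derive flow(a,h) via R2 from flow(a,g), flow(g,h)
round 2: derive flow(d,h) via R2 from flow(d,g), flow(g,h)
round 2: derive flow(e,f) via R2 from flow(e,a), flow(a,f)
round 2: derive flow(e,g) via R2 from flow(e,a), flow(a,g)
round 2: derive flow(f,e) via R2 from flow(f,a), flow(a,e)
round 2: derive flow(f,f) via R2 from flow(f,a), flow(a,f)
round 2: derive flow(f,g) via R2 from flow(f,a), flow(a,g)
round 3: derive flow(e,d) via R2 from flow(e,a), flow(a,d)
round 3: derive flow(e,h) via R2 from flow(e,a), flow(a,h)
round 3: derive flow(f,h) via R2 from flow(f,a), flow(a,h)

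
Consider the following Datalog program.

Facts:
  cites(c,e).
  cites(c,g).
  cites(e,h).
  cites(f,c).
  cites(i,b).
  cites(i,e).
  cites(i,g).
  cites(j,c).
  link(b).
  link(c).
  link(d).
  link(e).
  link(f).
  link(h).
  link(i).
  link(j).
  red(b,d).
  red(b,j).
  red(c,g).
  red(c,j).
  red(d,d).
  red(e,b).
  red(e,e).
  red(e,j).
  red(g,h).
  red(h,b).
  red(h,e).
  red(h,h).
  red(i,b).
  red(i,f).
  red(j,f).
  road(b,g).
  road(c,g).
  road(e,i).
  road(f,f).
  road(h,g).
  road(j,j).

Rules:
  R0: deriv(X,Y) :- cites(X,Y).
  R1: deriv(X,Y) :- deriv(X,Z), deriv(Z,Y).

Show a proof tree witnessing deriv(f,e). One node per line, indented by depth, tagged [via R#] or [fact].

round 1: derive deriv(c,e) via R0 from cites(c,e)
round 1: derive deriv(c,g) via R0 from cites(c,g)
round 1: derive deriv(e,h) via R0 from cites(e,h)
round 1: derive deriv(f,c) via R0 from cites(f,c)
round 1: derive deriv(i,b) via R0 from cites(i,b)
round 1: derive deriv(i,e) via R0 from cites(i,e)
round 1: derive deriv(i,g) via R0 from cites(i,g)
round 1: derive deriv(j,c) via R0 from cites(j,c)
round 2: derive deriv(c,h) via R1 from deriv(c,e), deriv(e,h)
round 2: derive deriv(f,e) via R1 from deriv(f,c), deriv(c,e)
round 2: derive deriv(f,g) via R1 from deriv(f,c), deriv(c,g)
round 2: derive deriv(i,h) via R1 from deriv(i,e), deriv(e,h)
round 2: derive deriv(j,e) via R1 from deriv(j,c), deriv(c,e)
round 2: derive deriv(j,g) via R1 from deriv(j,c), deriv(c,g)
round 3: derive deriv(f,h) via R1 from deriv(f,c), deriv(c,h)
round 3: derive deriv(j,h) via R1 from deriv(j,c), deriv(c,h)

deriv(f,e)  [via R1]
  deriv(f,c)  [via R0]
    cites(f,c)  [fact]
  deriv(c,e)  [via R0]
    cites(c,e)  [fact]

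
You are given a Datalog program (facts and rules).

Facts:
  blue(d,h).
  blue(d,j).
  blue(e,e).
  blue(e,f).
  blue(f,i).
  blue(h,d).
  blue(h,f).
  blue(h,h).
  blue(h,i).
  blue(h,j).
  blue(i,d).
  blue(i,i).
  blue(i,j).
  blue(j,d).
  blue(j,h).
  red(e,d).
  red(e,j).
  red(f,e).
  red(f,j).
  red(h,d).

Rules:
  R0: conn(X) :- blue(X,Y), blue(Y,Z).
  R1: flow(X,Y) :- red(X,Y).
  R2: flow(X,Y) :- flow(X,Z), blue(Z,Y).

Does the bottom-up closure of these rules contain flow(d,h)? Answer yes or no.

round 1: derive flow(e,d) via R1 from red(e,d)
round 1: derive flow(e,j) via R1 from red(e,j)
round 1: derive flow(f,e) via R1 from red(f,e)
round 1: derive flow(f,j) via R1 from red(f,j)
round 1: derive flow(h,d) via R1 from red(h,d)
round 2: derive flow(e,h) via R2 from flow(e,d), blue(d,h)
round 2: derive flow(f,d) via R2 from flow(f,j), blue(j,d)
round 2: derive flow(f,f) via R2 from flow(f,e), blue(e,f)
round 2: derive flow(f,h) via R2 from flow(f,j), blue(j,h)
round 2: derive flow(h,h) via R2 from flow(h,d), blue(d,h)
round 2: derive flow(h,j) via R2 from flow(h,d), blue(d,j)
round 3: derive flow(e,f) via R2 from flow(e,h), blue(h,f)
round 3: derive flow(e,i) via R2 from flow(e,h), blue(h,i)
round 3: derive flow(f,i) via R2 from flow(f,f), blue(f,i)
round 3: derive flow(h,f) via R2 from flow(h,h), blue(h,f)
round 3: derive flow(h,i) via R2 from flow(h,h), blue(h,i)

no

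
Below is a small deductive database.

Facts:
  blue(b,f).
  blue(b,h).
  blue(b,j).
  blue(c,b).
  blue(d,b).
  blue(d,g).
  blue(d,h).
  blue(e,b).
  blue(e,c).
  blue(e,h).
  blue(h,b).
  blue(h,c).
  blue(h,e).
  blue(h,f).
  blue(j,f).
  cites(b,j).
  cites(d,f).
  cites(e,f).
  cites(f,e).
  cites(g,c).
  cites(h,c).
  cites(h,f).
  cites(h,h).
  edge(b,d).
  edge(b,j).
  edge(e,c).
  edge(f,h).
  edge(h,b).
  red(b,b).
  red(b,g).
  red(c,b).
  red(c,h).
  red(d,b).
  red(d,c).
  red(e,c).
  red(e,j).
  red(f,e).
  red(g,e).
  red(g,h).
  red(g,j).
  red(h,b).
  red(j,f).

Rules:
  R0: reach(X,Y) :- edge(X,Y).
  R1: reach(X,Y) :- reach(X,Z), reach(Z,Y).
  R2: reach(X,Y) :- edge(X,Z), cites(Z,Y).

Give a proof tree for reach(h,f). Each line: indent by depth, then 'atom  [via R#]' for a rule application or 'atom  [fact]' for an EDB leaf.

reach(h,f)  [via R1]
  reach(h,b)  [via R0]
    edge(h,b)  [fact]
  reach(b,f)  [via R2]
    edge(b,d)  [fact]
    cites(d,f)  [fact]

round 1: derive reach(b,d) via R0 from edge(b,d)
round 1: derive reach(b,j) via R0 from edge(b,j)
round 1: derive reach(e,c) via R0 from edge(e,c)
round 1: derive reach(f,h) via R0 from edge(f,h)
round 1: derive reach(h,b) via R0 from edge(h,b)
round 1: derive reach(b,f) via R2 from edge(b,d), cites(d,f)
round 1: derive reach(f,c) via R2 from edge(f,h), cites(h,c)
round 1: derive reach(f,f) via R2 from edge(f,h), cites(h,f)
round 1: derive reach(h,j) via R2 from edge(h,b), cites(b,j)
round 2: derive reach(b,c) via R1 from reach(b,f), reach(f,c)
round 2: derive reach(b,h) via R1 from reach(b,f), reach(f,h)
round 2: derive reach(f,b) via R1 from reach(f,h), reach(h,b)
round 2: derive reach(f,j) via R1 from reach(f,h), reach(h,j)
round 2: derive reach(h,d) via R1 from reach(h,b), reach(b,d)
round 2: derive reach(h,f) via R1 from reach(h,b), reach(b,f)
round 3: derive reach(b,b) via R1 from reach(b,f), reach(f,b)
round 3: derive reach(f,d) via R1 from reach(f,b), reach(b,d)
round 3: derive reach(h,c) via R1 from reach(h,b), reach(b,c)
round 3: derive reach(h,h) via R1 from reach(h,b), reach(b,h)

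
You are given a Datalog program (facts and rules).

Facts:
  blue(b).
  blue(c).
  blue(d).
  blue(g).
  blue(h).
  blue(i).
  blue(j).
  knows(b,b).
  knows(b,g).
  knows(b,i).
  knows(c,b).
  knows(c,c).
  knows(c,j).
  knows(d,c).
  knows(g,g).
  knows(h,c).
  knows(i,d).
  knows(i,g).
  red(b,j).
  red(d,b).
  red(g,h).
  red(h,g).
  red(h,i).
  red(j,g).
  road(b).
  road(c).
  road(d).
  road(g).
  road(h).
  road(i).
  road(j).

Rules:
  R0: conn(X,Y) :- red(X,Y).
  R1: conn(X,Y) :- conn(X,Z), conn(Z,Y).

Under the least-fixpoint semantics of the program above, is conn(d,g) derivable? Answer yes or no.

yes

round 1: derive conn(b,j) via R0 from red(b,j)
round 1: derive conn(d,b) via R0 from red(d,b)
round 1: derive conn(g,h) via R0 from red(g,h)
round 1: derive conn(h,g) via R0 from red(h,g)
round 1: derive conn(h,i) via R0 from red(h,i)
round 1: derive conn(j,g) via R0 from red(j,g)
round 2: derive conn(b,g) via R1 from conn(b,j), conn(j,g)
round 2: derive conn(d,j) via R1 from conn(d,b), conn(b,j)
round 2: derive conn(g,g) via R1 from conn(g,h), conn(h,g)
round 2: derive conn(g,i) via R1 from conn(g,h), conn(h,i)
round 2: derive conn(h,h) via R1 from conn(h,g), conn(g,h)
round 2: derive conn(j,h) via R1 from conn(j,g), conn(g,h)
round 3: derive conn(b,h) via R1 from conn(b,g), conn(g,h)
round 3: derive conn(b,i) via R1 from conn(b,g), conn(g,i)
round 3: derive conn(d,g) via R1 from conn(d,b), conn(b,g)
round 3: derive conn(d,h) via R1 from conn(d,j), conn(j,h)
round 3: derive conn(j,i) via R1 from conn(j,g), conn(g,i)
round 4: derive conn(d,i) via R1 from conn(d,b), conn(b,i)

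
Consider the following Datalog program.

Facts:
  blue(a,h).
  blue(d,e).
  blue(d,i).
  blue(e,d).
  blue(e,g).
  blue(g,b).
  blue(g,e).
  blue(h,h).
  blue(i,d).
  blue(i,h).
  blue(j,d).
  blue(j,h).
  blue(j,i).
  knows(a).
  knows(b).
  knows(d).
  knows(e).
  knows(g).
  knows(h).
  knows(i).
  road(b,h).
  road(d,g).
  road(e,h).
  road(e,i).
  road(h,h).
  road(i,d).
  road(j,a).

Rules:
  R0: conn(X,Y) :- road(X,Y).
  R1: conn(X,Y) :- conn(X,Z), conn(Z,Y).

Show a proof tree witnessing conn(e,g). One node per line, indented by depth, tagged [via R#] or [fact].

round 1: derive conn(b,h) via R0 from road(b,h)
round 1: derive conn(d,g) via R0 from road(d,g)
round 1: derive conn(e,h) via R0 from road(e,h)
round 1: derive conn(e,i) via R0 from road(e,i)
round 1: derive conn(h,h) via R0 from road(h,h)
round 1: derive conn(i,d) via R0 from road(i,d)
round 1: derive conn(j,a) via R0 from road(j,a)
round 2: derive conn(e,d) via R1 from conn(e,i), conn(i,d)
round 2: derive conn(i,g) via R1 from conn(i,d), conn(d,g)
round 3: derive conn(e,g) via R1 from conn(e,d), conn(d,g)

conn(e,g)  [via R1]
  conn(e,d)  [via R1]
    conn(e,i)  [via R0]
      road(e,i)  [fact]
    conn(i,d)  [via R0]
      road(i,d)  [fact]
  conn(d,g)  [via R0]
    road(d,g)  [fact]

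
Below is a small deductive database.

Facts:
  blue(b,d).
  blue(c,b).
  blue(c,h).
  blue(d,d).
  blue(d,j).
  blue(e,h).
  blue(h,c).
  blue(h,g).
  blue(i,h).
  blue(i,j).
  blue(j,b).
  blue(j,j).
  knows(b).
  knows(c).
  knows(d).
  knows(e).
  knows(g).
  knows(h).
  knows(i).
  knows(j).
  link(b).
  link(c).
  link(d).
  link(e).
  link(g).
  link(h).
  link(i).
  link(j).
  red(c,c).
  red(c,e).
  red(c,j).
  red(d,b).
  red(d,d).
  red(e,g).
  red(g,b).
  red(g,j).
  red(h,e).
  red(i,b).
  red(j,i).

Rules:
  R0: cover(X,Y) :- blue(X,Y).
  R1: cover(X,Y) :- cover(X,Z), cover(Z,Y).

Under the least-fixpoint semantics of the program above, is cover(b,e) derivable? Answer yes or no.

round 1: derive cover(b,d) via R0 from blue(b,d)
round 1: derive cover(c,b) via R0 from blue(c,b)
round 1: derive cover(c,h) via R0 from blue(c,h)
round 1: derive cover(d,d) via R0 from blue(d,d)
round 1: derive cover(d,j) via R0 from blue(d,j)
round 1: derive cover(e,h) via R0 from blue(e,h)
round 1: derive cover(h,c) via R0 from blue(h,c)
round 1: derive cover(h,g) via R0 from blue(h,g)
round 1: derive cover(i,h) via R0 from blue(i,h)
round 1: derive cover(i,j) via R0 from blue(i,j)
round 1: derive cover(j,b) via R0 from blue(j,b)
round 1: derive cover(j,j) via R0 from blue(j,j)
round 2: derive cover(b,j) via R1 from cover(b,d), cover(d,j)
round 2: derive cover(c,c) via R1 from cover(c,h), cover(h,c)
round 2: derive cover(c,d) via R1 from cover(c,b), cover(b,d)
round 2: derive cover(c,g) via R1 from cover(c,h), cover(h,g)
round 2: derive cover(d,b) via R1 from cover(d,j), cover(j,b)
round 2: derive cover(e,c) via R1 from cover(e,h), cover(h,c)
round 2: derive cover(e,g) via R1 from cover(e,h), cover(h,g)
round 2: derive cover(h,b) via R1 from cover(h,c), cover(c,b)
round 2: derive cover(h,h) via R1 from cover(h,c), cover(c,h)
round 2: derive cover(i,b) via R1 from cover(i,j), cover(j,b)
round 2: derive cover(i,c) via R1 from cover(i,h), cover(h,c)
round 2: derive cover(i,g) via R1 from cover(i,h), cover(h,g)
round 2: derive cover(j,d) via R1 from cover(j,b), cover(b,d)
round 3: derive cover(b,b) via R1 from cover(b,d), cover(d,b)
round 3: derive cover(c,j) via R1 from cover(c,b), cover(b,j)
round 3: derive cover(e,b) via R1 from cover(e,c), cover(c,b)
round 3: derive cover(e,d) via R1 from cover(e,c), cover(c,d)
round 3: derive cover(h,d) via R1 from cover(h,b), cover(b,d)
round 3: derive cover(h,j) via R1 from cover(h,b), cover(b,j)
round 3: derive cover(i,d) via R1 from cover(i,b), cover(b,d)
round 4: derive cover(e,j) via R1 from cover(e,b), cover(b,j)

no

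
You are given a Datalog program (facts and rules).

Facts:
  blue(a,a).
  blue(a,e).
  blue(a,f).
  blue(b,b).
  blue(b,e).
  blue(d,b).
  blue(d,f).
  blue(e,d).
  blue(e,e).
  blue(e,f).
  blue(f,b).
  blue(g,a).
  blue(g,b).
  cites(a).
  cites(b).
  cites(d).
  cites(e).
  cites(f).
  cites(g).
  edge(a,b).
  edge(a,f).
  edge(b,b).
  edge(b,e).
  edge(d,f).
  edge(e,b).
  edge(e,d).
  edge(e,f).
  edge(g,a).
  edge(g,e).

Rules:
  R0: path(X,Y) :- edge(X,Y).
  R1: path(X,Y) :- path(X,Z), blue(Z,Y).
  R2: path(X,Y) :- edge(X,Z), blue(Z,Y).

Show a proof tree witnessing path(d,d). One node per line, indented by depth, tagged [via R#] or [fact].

round 1: derive path(a,b) via R0 from edge(a,b)
round 1: derive path(a,f) via R0 from edge(a,f)
round 1: derive path(b,b) via R0 from edge(b,b)
round 1: derive path(b,e) via R0 from edge(b,e)
round 1: derive path(d,f) via R0 from edge(d,f)
round 1: derive path(e,b) via R0 from edge(e,b)
round 1: derive path(e,d) via R0 from edge(e,d)
round 1: derive path(e,f) via R0 from edge(e,f)
round 1: derive path(g,a) via R0 from edge(g,a)
round 1: derive path(g,e) via R0 from edge(g,e)
round 1: derive path(a,e) via R2 from edge(a,b), blue(b,e)
round 1: derive path(b,d) via R2 from edge(b,e), blue(e,d)
round 1: derive path(b,f) via R2 from edge(b,e), blue(e,f)
round 1: derive path(d,b) via R2 from edge(d,f), blue(f,b)
round 1: derive path(e,e) via R2 from edge(e,b), blue(b,e)
round 1: derive path(g,d) via R2 from edge(g,e), blue(e,d)
round 1: derive path(g,f) via R2 from edge(g,a), blue(a,f)
round 2: derive path(a,d) via R1 from path(a,e), blue(e,d)
round 2: derive path(d,e) via R1 from path(d,b), blue(b,e)
round 2: derive path(g,b) via R1 from path(g,d), blue(d,b)
round 3: derive path(d,d) via R1 from path(d,e), blue(e,d)

path(d,d)  [via R1]
  path(d,e)  [via R1]
    path(d,b)  [via R2]
      edge(d,f)  [fact]
      blue(f,b)  [fact]
    blue(b,e)  [fact]
  blue(e,d)  [fact]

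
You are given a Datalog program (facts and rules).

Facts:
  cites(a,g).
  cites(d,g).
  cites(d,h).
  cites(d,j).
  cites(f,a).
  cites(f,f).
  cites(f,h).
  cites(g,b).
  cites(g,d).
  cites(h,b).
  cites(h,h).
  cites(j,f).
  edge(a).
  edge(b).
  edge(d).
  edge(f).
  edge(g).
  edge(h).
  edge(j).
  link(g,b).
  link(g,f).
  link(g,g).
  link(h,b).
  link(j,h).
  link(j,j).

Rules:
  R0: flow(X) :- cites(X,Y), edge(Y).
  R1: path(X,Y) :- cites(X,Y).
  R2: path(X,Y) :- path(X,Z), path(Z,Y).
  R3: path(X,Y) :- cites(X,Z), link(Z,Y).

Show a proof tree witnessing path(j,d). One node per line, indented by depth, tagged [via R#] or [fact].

path(j,d)  [via R2]
  path(j,a)  [via R2]
    path(j,f)  [via R1]
      cites(j,f)  [fact]
    path(f,a)  [via R1]
      cites(f,a)  [fact]
  path(a,d)  [via R2]
    path(a,g)  [via R1]
      cites(a,g)  [fact]
    path(g,d)  [via R1]
      cites(g,d)  [fact]

round 1: derive path(a,g) via R1 from cites(a,g)
round 1: derive path(d,g) via R1 from cites(d,g)
round 1: derive path(d,h) via R1 from cites(d,h)
round 1: derive path(d,j) via R1 from cites(d,j)
round 1: derive path(f,a) via R1 from cites(f,a)
round 1: derive path(f,f) via R1 from cites(f,f)
round 1: derive path(f,h) via R1 from cites(f,h)
round 1: derive path(g,b) via R1 from cites(g,b)
round 1: derive path(g,d) via R1 from cites(g,d)
round 1: derive path(h,b) via R1 from cites(h,b)
round 1: derive path(h,h) via R1 from cites(h,h)
round 1: derive path(j,f) via R1 from cites(j,f)
round 1: derive path(a,b) via R3 from cites(a,g), link(g,b)
round 1: derive path(a,f) via R3 from cites(a,g), link(g,f)
round 1: derive path(d,b) via R3 from cites(d,g), link(g,b)
round 1: derive path(d,f) via R3 from cites(d,g), link(g,f)
round 1: derive path(f,b) via R3 from cites(f,h), link(h,b)
round 2: derive path(a,a) via R2 from path(a,f), path(f,a)
round 2: derive path(a,d) via R2 from path(a,g), path(g,d)
round 2: derive path(a,h) via R2 from path(a,f), path(f,h)
round 2: derive path(d,a) via R2 from path(d,f), path(f,a)
round 2: derive path(d,d) via R2 from path(d,g), path(g,d)
round 2: derive path(f,g) via R2 from path(f,a), path(a,g)
round 2: derive path(g,f) via R2 from path(g,d), path(d,f)
round 2: derive path(g,g) via R2 from path(g,d), path(d,g)
round 2: derive path(g,h) via R2 from path(g,d), path(d,h)
round 2: derive path(g,j) via R2 from path(g,d), path(d,j)
round 2: derive path(j,a) via R2 from path(j,f), path(f,a)
round 2: derive path(j,b) via R2 from path(j,f), path(f,b)
round 2: derive path(j,h) via R2 from path(j,f), path(f,h)
round 3: derive path(a,j) via R2 from path(a,d), path(d,j)
round 3: derive path(f,d) via R2 from path(f,a), path(a,d)
round 3: derive path(f,j) via R2 from path(f,g), path(g,j)
round 3: derive path(g,a) via R2 from path(g,d), path(d,a)
round 3: derive path(j,d) via R2 from path(j,a), path(a,d)
round 3: derive path(j,g) via R2 from path(j,a), path(a,g)
round 4: derive path(j,j) via R2 from path(j,a), path(a,j)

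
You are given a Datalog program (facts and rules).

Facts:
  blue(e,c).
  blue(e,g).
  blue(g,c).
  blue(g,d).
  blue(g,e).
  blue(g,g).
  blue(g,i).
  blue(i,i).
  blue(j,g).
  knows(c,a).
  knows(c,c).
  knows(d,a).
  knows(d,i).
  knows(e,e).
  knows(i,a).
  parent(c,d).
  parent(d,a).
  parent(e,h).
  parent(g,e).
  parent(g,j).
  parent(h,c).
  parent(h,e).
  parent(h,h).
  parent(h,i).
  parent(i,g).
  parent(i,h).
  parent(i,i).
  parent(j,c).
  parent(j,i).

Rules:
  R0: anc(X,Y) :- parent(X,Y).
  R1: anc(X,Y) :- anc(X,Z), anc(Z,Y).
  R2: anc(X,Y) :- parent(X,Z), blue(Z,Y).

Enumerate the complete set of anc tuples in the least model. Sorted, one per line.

round 1: derive anc(c,d) via R0 from parent(c,d)
round 1: derive anc(d,a) via R0 from parent(d,a)
round 1: derive anc(e,h) via R0 from parent(e,h)
round 1: derive anc(g,e) via R0 from parent(g,e)
round 1: derive anc(g,j) via R0 from parent(g,j)
round 1: derive anc(h,c) via R0 from parent(h,c)
round 1: derive anc(h,e) via R0 from parent(h,e)
round 1: derive anc(h,h) via R0 from parent(h,h)
round 1: derive anc(h,i) via R0 from parent(h,i)
round 1: derive anc(i,g) via R0 from parent(i,g)
round 1: derive anc(i,h) via R0 from parent(i,h)
round 1: derive anc(i,i) via R0 from parent(i,i)
round 1: derive anc(j,c) via R0 from parent(j,c)
round 1: derive anc(j,i) via R0 from parent(j,i)
round 1: derive anc(g,c) via R2 from parent(g,e), blue(e,c)
round 1: derive anc(g,g) via R2 from parent(g,e), blue(e,g)
round 1: derive anc(h,g) via R2 from parent(h,e), blue(e,g)
round 1: derive anc(i,c) via R2 from parent(i,g), blue(g,c)
round 1: derive anc(i,d) via R2 from parent(i,g), blue(g,d)
round 1: derive anc(i,e) via R2 from parent(i,g), blue(g,e)
round 2: derive anc(c,a) via R1 from anc(c,d), anc(d,a)
round 2: derive anc(e,c) via R1 from anc(e,h), anc(h,c)
round 2: derive anc(e,e) via R1 from anc(e,h), anc(h,e)
round 2: derive anc(e,g) via R1 from anc(e,h), anc(h,g)
round 2: derive anc(e,i) via R1 from anc(e,h), anc(h,i)
round 2: derive anc(g,d) via R1 from anc(g,c), anc(c,d)
round 2: derive anc(g,h) via R1 from anc(g,e), anc(e,h)
round 2: derive anc(g,i) via R1 from anc(g,j), anc(j,i)
round 2: derive anc(h,d) via R1 from anc(h,c), anc(c,d)
round 2: derive anc(h,j) via R1 from anc(h,g), anc(g,j)
round 2: derive anc(i,a) via R1 from anc(i,d), anc(d,a)
round 2: derive anc(i,j) via R1 from anc(i,g), anc(g,j)
round 2: derive anc(j,d) via R1 from anc(j,c), anc(c,d)
round 2: derive anc(j,e) via R1 from anc(j,i), anc(i,e)
round 2: derive anc(j,g) via R1 from anc(j,i), anc(i,g)
round 2: derive anc(j,h) via R1 from anc(j,i), anc(i,h)
round 3: derive anc(e,a) via R1 from anc(e,c), anc(c,a)
round 3: derive anc(e,d) via R1 from anc(e,c), anc(c,d)
round 3: derive anc(e,j) via R1 from anc(e,g), anc(g,j)
round 3: derive anc(g,a) via R1 from anc(g,c), anc(c,a)
round 3: derive anc(h,a) via R1 from anc(h,c), anc(c,a)
round 3: derive anc(j,a) via R1 from anc(j,c), anc(c,a)
round 3: derive anc(j,j) via R1 from anc(j,g), anc(g,j)

anc(c,a)
anc(c,d)
anc(d,a)
anc(e,a)
anc(e,c)
anc(e,d)
anc(e,e)
anc(e,g)
anc(e,h)
anc(e,i)
anc(e,j)
anc(g,a)
anc(g,c)
anc(g,d)
anc(g,e)
anc(g,g)
anc(g,h)
anc(g,i)
anc(g,j)
anc(h,a)
anc(h,c)
anc(h,d)
anc(h,e)
anc(h,g)
anc(h,h)
anc(h,i)
anc(h,j)
anc(i,a)
anc(i,c)
anc(i,d)
anc(i,e)
anc(i,g)
anc(i,h)
anc(i,i)
anc(i,j)
anc(j,a)
anc(j,c)
anc(j,d)
anc(j,e)
anc(j,g)
anc(j,h)
anc(j,i)
anc(j,j)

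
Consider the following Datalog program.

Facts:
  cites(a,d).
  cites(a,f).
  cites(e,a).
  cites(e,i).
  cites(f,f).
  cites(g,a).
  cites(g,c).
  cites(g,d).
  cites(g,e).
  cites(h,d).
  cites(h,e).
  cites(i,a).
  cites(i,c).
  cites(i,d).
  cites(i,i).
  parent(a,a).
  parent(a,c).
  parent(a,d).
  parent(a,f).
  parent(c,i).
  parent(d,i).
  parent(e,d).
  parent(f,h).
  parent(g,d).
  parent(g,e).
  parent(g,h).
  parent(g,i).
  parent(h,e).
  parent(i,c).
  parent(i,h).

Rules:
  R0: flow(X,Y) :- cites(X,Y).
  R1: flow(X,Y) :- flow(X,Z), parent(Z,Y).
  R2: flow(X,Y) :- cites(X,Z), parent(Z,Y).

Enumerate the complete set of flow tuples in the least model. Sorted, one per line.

round 1: derive flow(a,d) via R0 from cites(a,d)
round 1: derive flow(a,f) via R0 from cites(a,f)
round 1: derive flow(e,a) via R0 from cites(e,a)
round 1: derive flow(e,i) via R0 from cites(e,i)
round 1: derive flow(f,f) via R0 from cites(f,f)
round 1: derive flow(g,a) via R0 from cites(g,a)
round 1: derive flow(g,c) via R0 from cites(g,c)
round 1: derive flow(g,d) via R0 from cites(g,d)
round 1: derive flow(g,e) via R0 from cites(g,e)
round 1: derive flow(h,d) via R0 from cites(h,d)
round 1: derive flow(h,e) via R0 from cites(h,e)
round 1: derive flow(i,a) via R0 from cites(i,a)
round 1: derive flow(i,c) via R0 from cites(i,c)
round 1: derive flow(i,d) via R0 from cites(i,d)
round 1: derive flow(i,i) via R0 from cites(i,i)
round 1: derive flow(a,h) via R2 from cites(a,f), parent(f,h)
round 1: derive flow(a,i) via R2 from cites(a,d), parent(d,i)
round 1: derive flow(e,c) via R2 from cites(e,a), parent(a,c)
round 1: derive flow(e,d) via R2 from cites(e,a), parent(a,d)
round 1: derive flow(e,f) via R2 from cites(e,a), parent(a,f)
round 1: derive flow(e,h) via R2 from cites(e,i), parent(i,h)
round 1: derive flow(f,h) via R2 from cites(f,f), parent(f,h)
round 1: derive flow(g,f) via R2 from cites(g,a), parent(a,f)
round 1: derive flow(g,i) via R2 from cites(g,c), parent(c,i)
round 1: derive flow(h,i) via R2 from cites(h,d), parent(d,i)
round 1: derive flow(i,f) via R2 from cites(i,a), parent(a,f)
round 1: derive flow(i,h) via R2 from cites(i,i), parent(i,h)
round 2: derive flow(a,c) via R1 from flow(a,i), parent(i,c)
round 2: derive flow(a,e) via R1 from flow(a,h), parent(h,e)
round 2: derive flow(e,e) via R1 from flow(e,h), parent(h,e)
round 2: derive flow(f,e) via R1 from flow(f,h), parent(h,e)
round 2: derive flow(g,h) via R1 from flow(g,f), parent(f,h)
round 2: derive flow(h,c) via R1 from flow(h,i), parent(i,c)
round 2: derive flow(h,h) via R1 from flow(h,i), parent(i,h)
round 2: derive flow(i,e) via R1 from flow(i,h), parent(h,e)
round 3: derive flow(f,d) via R1 from flow(f,e), parent(e,d)
round 4: derive flow(f,i) via R1 from flow(f,d), parent(d,i)
round 5: derive flow(f,c) via R1 from flow(f,i), parent(i,c)

flow(a,c)
flow(a,d)
flow(a,e)
flow(a,f)
flow(a,h)
flow(a,i)
flow(e,a)
flow(e,c)
flow(e,d)
flow(e,e)
flow(e,f)
flow(e,h)
flow(e,i)
flow(f,c)
flow(f,d)
flow(f,e)
flow(f,f)
flow(f,h)
flow(f,i)
flow(g,a)
flow(g,c)
flow(g,d)
flow(g,e)
flow(g,f)
flow(g,h)
flow(g,i)
flow(h,c)
flow(h,d)
flow(h,e)
flow(h,h)
flow(h,i)
flow(i,a)
flow(i,c)
flow(i,d)
flow(i,e)
flow(i,f)
flow(i,h)
flow(i,i)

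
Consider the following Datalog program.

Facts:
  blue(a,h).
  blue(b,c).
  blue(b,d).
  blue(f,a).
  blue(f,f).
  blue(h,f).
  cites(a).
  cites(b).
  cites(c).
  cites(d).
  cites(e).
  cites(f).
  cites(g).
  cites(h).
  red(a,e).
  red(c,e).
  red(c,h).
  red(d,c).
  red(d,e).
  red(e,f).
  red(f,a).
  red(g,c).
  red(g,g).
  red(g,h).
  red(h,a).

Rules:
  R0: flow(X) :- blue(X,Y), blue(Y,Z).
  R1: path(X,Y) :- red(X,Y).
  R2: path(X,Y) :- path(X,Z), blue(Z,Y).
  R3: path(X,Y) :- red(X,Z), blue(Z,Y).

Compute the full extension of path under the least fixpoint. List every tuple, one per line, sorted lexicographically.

path(a,e)
path(c,a)
path(c,e)
path(c,f)
path(c,h)
path(d,c)
path(d,e)
path(e,a)
path(e,f)
path(e,h)
path(f,a)
path(f,f)
path(f,h)
path(g,a)
path(g,c)
path(g,f)
path(g,g)
path(g,h)
path(h,a)
path(h,f)
path(h,h)

round 1: derive path(a,e) via R1 from red(a,e)
round 1: derive path(c,e) via R1 from red(c,e)
round 1: derive path(c,h) via R1 from red(c,h)
round 1: derive path(d,c) via R1 from red(d,c)
round 1: derive path(d,e) via R1 from red(d,e)
round 1: derive path(e,f) via R1 from red(e,f)
round 1: derive path(f,a) via R1 from red(f,a)
round 1: derive path(g,c) via R1 from red(g,c)
round 1: derive path(g,g) via R1 from red(g,g)
round 1: derive path(g,h) via R1 from red(g,h)
round 1: derive path(h,a) via R1 from red(h,a)
round 1: derive path(c,f) via R3 from red(c,h), blue(h,f)
round 1: derive path(e,a) via R3 from red(e,f), blue(f,a)
round 1: derive path(f,h) via R3 from red(f,a), blue(a,h)
round 1: derive path(g,f) via R3 from red(g,h), blue(h,f)
round 1: derive path(h,h) via R3 from red(h,a), blue(a,h)
round 2: derive path(c,a) via R2 from path(c,f), blue(f,a)
round 2: derive path(e,h) via R2 from path(e,a), blue(a,h)
round 2: derive path(f,f) via R2 from path(f,h), blue(h,f)
round 2: derive path(g,a) via R2 from path(g,f), blue(f,a)
round 2: derive path(h,f) via R2 from path(h,h), blue(h,f)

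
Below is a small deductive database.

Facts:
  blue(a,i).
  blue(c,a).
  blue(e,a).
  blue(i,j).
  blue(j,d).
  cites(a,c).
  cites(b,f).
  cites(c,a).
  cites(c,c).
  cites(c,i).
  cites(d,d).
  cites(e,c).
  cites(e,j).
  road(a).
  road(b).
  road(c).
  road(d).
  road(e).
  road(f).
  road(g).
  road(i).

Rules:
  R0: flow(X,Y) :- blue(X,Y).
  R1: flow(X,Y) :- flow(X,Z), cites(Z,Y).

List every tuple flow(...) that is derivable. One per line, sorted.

flow(a,i)
flow(c,a)
flow(c,c)
flow(c,i)
flow(e,a)
flow(e,c)
flow(e,i)
flow(i,j)
flow(j,d)

round 1: derive flow(a,i) via R0 from blue(a,i)
round 1: derive flow(c,a) via R0 from blue(c,a)
round 1: derive flow(e,a) via R0 from blue(e,a)
round 1: derive flow(i,j) via R0 from blue(i,j)
round 1: derive flow(j,d) via R0 from blue(j,d)
round 2: derive flow(c,c) via R1 from flow(c,a), cites(a,c)
round 2: derive flow(e,c) via R1 from flow(e,a), cites(a,c)
round 3: derive flow(c,i) via R1 from flow(c,c), cites(c,i)
round 3: derive flow(e,i) via R1 from flow(e,c), cites(c,i)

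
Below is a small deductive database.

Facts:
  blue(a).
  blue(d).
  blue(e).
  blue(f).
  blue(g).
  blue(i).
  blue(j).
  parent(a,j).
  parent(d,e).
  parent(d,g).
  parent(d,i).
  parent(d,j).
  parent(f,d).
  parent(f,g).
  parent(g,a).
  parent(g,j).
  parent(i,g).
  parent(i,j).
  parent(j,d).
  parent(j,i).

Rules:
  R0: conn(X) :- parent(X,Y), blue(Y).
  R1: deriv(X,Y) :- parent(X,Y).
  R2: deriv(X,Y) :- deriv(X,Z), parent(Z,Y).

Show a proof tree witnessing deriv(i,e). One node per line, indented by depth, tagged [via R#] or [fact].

round 1: derive deriv(a,j) via R1 from parent(a,j)
round 1: derive deriv(d,e) via R1 from parent(d,e)
round 1: derive deriv(d,g) via R1 from parent(d,g)
round 1: derive deriv(d,i) via R1 from parent(d,i)
round 1: derive deriv(d,j) via R1 from parent(d,j)
round 1: derive deriv(f,d) via R1 from parent(f,d)
round 1: derive deriv(f,g) via R1 from parent(f,g)
round 1: derive deriv(g,a) via R1 from parent(g,a)
round 1: derive deriv(g,j) via R1 from parent(g,j)
round 1: derive deriv(i,g) via R1 from parent(i,g)
round 1: derive deriv(i,j) via R1 from parent(i,j)
round 1: derive deriv(j,d) via R1 from parent(j,d)
round 1: derive deriv(j,i) via R1 from parent(j,i)
round 2: derive deriv(a,d) via R2 from deriv(a,j), parent(j,d)
round 2: derive deriv(a,i) via R2 from deriv(a,j), parent(j,i)
round 2: derive deriv(d,a) via R2 from deriv(d,g), parent(g,a)
round 2: derive deriv(d,d) via R2 from deriv(d,j), parent(j,d)
round 2: derive deriv(f,a) via R2 from deriv(f,g), parent(g,a)
round 2: derive deriv(f,e) via R2 from deriv(f,d), parent(d,e)
round 2: derive deriv(f,i) via R2 from deriv(f,d), parent(d,i)
round 2: derive deriv(f,j) via R2 from deriv(f,d), parent(d,j)
round 2: derive deriv(g,d) via R2 from deriv(g,j), parent(j,d)
round 2: derive deriv(g,i) via R2 from deriv(g,j), parent(j,i)
round 2: derive deriv(i,a) via R2 from deriv(i,g), parent(g,a)
round 2: derive deriv(i,d) via R2 from deriv(i,j), parent(j,d)
round 2: derive deriv(i,i) via R2 from deriv(i,j), parent(j,i)
round 2: derive deriv(j,e) via R2 from deriv(j,d), parent(d,e)
round 2: derive deriv(j,g) via R2 from deriv(j,d), parent(d,g)
round 2: derive deriv(j,j) via R2 from deriv(j,d), parent(d,j)
round 3: derive deriv(a,e) via R2 from deriv(a,d), parent(d,e)
round 3: derive deriv(a,g) via R2 from deriv(a,d), parent(d,g)
round 3: derive deriv(g,e) via R2 from deriv(g,d), parent(d,e)
round 3: derive deriv(g,g) via R2 from deriv(g,d), parent(d,g)
round 3: derive deriv(i,e) via R2 from deriv(i,d), parent(d,e)
round 3: derive deriv(j,a) via R2 from deriv(j,g), parent(g,a)
round 4: derive deriv(a,a) via R2 from deriv(a,g), parent(g,a)

deriv(i,e)  [via R2]
  deriv(i,d)  [via R2]
    deriv(i,j)  [via R1]
      parent(i,j)  [fact]
    parent(j,d)  [fact]
  parent(d,e)  [fact]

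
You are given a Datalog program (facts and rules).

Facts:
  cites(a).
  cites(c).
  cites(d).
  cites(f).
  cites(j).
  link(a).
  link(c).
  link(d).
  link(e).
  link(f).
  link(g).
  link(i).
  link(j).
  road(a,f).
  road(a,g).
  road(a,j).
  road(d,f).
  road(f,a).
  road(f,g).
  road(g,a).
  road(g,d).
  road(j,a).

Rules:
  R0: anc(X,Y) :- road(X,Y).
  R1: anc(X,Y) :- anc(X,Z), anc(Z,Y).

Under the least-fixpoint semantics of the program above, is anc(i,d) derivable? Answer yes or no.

no

round 1: derive anc(a,f) via R0 from road(a,f)
round 1: derive anc(a,g) via R0 from road(a,g)
round 1: derive anc(a,j) via R0 from road(a,j)
round 1: derive anc(d,f) via R0 from road(d,f)
round 1: derive anc(f,a) via R0 from road(f,a)
round 1: derive anc(f,g) via R0 from road(f,g)
round 1: derive anc(g,a) via R0 from road(g,a)
round 1: derive anc(g,d) via R0 from road(g,d)
round 1: derive anc(j,a) via R0 from road(j,a)
round 2: derive anc(a,a) via R1 from anc(a,f), anc(f,a)
round 2: derive anc(a,d) via R1 from anc(a,g), anc(g,d)
round 2: derive anc(d,a) via R1 from anc(d,f), anc(f,a)
round 2: derive anc(d,g) via R1 from anc(d,f), anc(f,g)
round 2: derive anc(f,d) via R1 from anc(f,g), anc(g,d)
round 2: derive anc(f,f) via R1 from anc(f,a), anc(a,f)
round 2: derive anc(f,j) via R1 from anc(f,a), anc(a,j)
round 2: derive anc(g,f) via R1 from anc(g,a), anc(a,f)
round 2: derive anc(g,g) via R1 from anc(g,a), anc(a,g)
round 2: derive anc(g,j) via R1 from anc(g,a), anc(a,j)
round 2: derive anc(j,f) via R1 from anc(j,a), anc(a,f)
round 2: derive anc(j,g) via R1 from anc(j,a), anc(a,g)
round 2: derive anc(j,j) via R1 from anc(j,a), anc(a,j)
round 3: derive anc(d,d) via R1 from anc(d,a), anc(a,d)
round 3: derive anc(d,j) via R1 from anc(d,a), anc(a,j)
round 3: derive anc(j,d) via R1 from anc(j,a), anc(a,d)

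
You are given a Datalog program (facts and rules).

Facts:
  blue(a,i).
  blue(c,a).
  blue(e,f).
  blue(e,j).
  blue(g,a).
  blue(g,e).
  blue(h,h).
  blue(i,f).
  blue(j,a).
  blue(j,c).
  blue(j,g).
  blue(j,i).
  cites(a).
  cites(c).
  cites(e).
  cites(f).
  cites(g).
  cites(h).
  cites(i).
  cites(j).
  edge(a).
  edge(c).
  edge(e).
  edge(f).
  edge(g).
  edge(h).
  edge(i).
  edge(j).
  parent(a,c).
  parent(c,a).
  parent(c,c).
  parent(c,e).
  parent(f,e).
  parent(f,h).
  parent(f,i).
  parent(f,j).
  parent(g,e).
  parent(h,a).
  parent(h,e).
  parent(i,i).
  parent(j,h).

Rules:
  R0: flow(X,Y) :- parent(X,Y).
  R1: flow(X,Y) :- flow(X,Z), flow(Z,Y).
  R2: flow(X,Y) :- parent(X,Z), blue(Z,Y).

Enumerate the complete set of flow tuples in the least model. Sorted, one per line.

flow(a,a)
flow(a,c)
flow(a,e)
flow(a,f)
flow(a,g)
flow(a,h)
flow(a,i)
flow(a,j)
flow(c,a)
flow(c,c)
flow(c,e)
flow(c,f)
flow(c,g)
flow(c,h)
flow(c,i)
flow(c,j)
flow(f,a)
flow(f,c)
flow(f,e)
flow(f,f)
flow(f,g)
flow(f,h)
flow(f,i)
flow(f,j)
flow(g,a)
flow(g,c)
flow(g,e)
flow(g,f)
flow(g,g)
flow(g,h)
flow(g,i)
flow(g,j)
flow(h,a)
flow(h,c)
flow(h,e)
flow(h,f)
flow(h,g)
flow(h,h)
flow(h,i)
flow(h,j)
flow(i,a)
flow(i,c)
flow(i,e)
flow(i,f)
flow(i,g)
flow(i,h)
flow(i,i)
flow(i,j)
flow(j,a)
flow(j,c)
flow(j,e)
flow(j,f)
flow(j,g)
flow(j,h)
flow(j,i)
flow(j,j)

round 1: derive flow(a,c) via R0 from parent(a,c)
round 1: derive flow(c,a) via R0 from parent(c,a)
round 1: derive flow(c,c) via R0 from parent(c,c)
round 1: derive flow(c,e) via R0 from parent(c,e)
round 1: derive flow(f,e) via R0 from parent(f,e)
round 1: derive flow(f,h) via R0 from parent(f,h)
round 1: derive flow(f,i) via R0 from parent(f,i)
round 1: derive flow(f,j) via R0 from parent(f,j)
round 1: derive flow(g,e) via R0 from parent(g,e)
round 1: derive flow(h,a) via R0 from parent(h,a)
round 1: derive flow(h,e) via R0 from parent(h,e)
round 1: derive flow(i,i) via R0 from parent(i,i)
round 1: derive flow(j,h) via R0 from parent(j,h)
round 1: derive flow(a,a) via R2 from parent(a,c), blue(c,a)
round 1: derive flow(c,f) via R2 from parent(c,e), blue(e,f)
round 1: derive flow(c,i) via R2 from parent(c,a), blue(a,i)
round 1: derive flow(c,j) via R2 from parent(c,e), blue(e,j)
round 1: derive flow(f,a) via R2 from parent(f,j), blue(j,a)
round 1: derive flow(f,c) via R2 from parent(f,j), blue(j,c)
round 1: derive flow(f,f) via R2 from parent(f,e), blue(e,f)
round 1: derive flow(f,g) via R2 from parent(f,j), blue(j,g)
round 1: derive flow(g,f) via R2 from parent(g,e), blue(e,f)
round 1: derive flow(g,j) via R2 from parent(g,e), blue(e,j)
round 1: derive flow(h,f) via R2 from parent(h,e), blue(e,f)
round 1: derive flow(h,i) via R2 from parent(h,a), blue(a,i)
round 1: derive flow(h,j) via R2 from parent(h,e), blue(e,j)
round 1: derive flow(i,f) via R2 from parent(i,i), blue(i,f)
round 2: derive flow(a,e) via R1 from flow(a,c), flow(c,e)
round 2: derive flow(a,f) via R1 from flow(a,c), flow(c,f)
round 2: derive flow(a,i) via R1 from flow(a,c), flow(c,i)
round 2: derive flow(a,j) via R1 from flow(a,c), flow(c,j)
round 2: derive flow(c,g) via R1 from flow(c,f), flow(f,g)
round 2: derive flow(c,h) via R1 from flow(c,f), flow(f,h)
round 2: derive flow(g,a) via R1 from flow(g,f), flow(f,a)
round 2: derive flow(g,c) via R1 from flow(g,f), flow(f,c)
round 2: derive flow(g,g) via R1 from flow(g,f), flow(f,g)
round 2: derive flow(g,h) via R1 from flow(g,f), flow(f,h)
round 2: derive flow(g,i) via R1 from flow(g,f), flow(f,i)
round 2: derive flow(h,c) via R1 from flow(h,a), flow(a,c)
round 2: derive flow(h,g) via R1 from flow(h,f), flow(f,g)
round 2: derive flow(h,h) via R1 from flow(h,f), flow(f,h)
round 2: derive flow(i,a) via R1 from flow(i,f), flow(f,a)
round 2: derive flow(i,c) via R1 from flow(i,f), flow(f,c)
round 2: derive flow(i,e) via R1 from flow(i,f), flow(f,e)
round 2: derive flow(i,g) via R1 from flow(i,f), flow(f,g)
round 2: derive flow(i,h) via R1 from flow(i,f), flow(f,h)
round 2: derive flow(i,j) via R1 from flow(i,f), flow(f,j)
round 2: derive flow(j,a) via R1 from flow(j,h), flow(h,a)
round 2: derive flow(j,e) via R1 from flow(j,h), flow(h,e)
round 2: derive flow(j,f) via R1 from flow(j,h), flow(h,f)
round 2: derive flow(j,i) via R1 from flow(j,h), flow(h,i)
round 2: derive flow(j,j) via R1 from flow(j,h), flow(h,j)
round 3: derive flow(a,g) via R1 from flow(a,c), flow(c,g)
round 3: derive flow(a,h) via R1 from flow(a,c), flow(c,h)
round 3: derive flow(j,c) via R1 from flow(j,a), flow(a,c)
round 3: derive flow(j,g) via R1 from flow(j,f), flow(f,g)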